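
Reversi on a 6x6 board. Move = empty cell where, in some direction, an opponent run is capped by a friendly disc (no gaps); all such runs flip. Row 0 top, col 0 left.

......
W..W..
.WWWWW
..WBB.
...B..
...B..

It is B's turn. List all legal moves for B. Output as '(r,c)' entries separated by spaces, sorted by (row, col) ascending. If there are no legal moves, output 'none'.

(0,0): no bracket -> illegal
(0,1): no bracket -> illegal
(0,2): no bracket -> illegal
(0,3): flips 2 -> legal
(0,4): no bracket -> illegal
(1,1): flips 1 -> legal
(1,2): flips 1 -> legal
(1,4): flips 1 -> legal
(1,5): flips 1 -> legal
(2,0): no bracket -> illegal
(3,0): no bracket -> illegal
(3,1): flips 1 -> legal
(3,5): no bracket -> illegal
(4,1): no bracket -> illegal
(4,2): no bracket -> illegal

Answer: (0,3) (1,1) (1,2) (1,4) (1,5) (3,1)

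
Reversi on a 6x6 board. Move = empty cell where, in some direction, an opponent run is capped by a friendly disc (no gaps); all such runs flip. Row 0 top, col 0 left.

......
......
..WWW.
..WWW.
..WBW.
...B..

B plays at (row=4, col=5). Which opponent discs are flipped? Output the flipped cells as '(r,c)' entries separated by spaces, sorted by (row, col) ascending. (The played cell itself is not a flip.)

Answer: (4,4)

Derivation:
Dir NW: opp run (3,4) (2,3), next='.' -> no flip
Dir N: first cell '.' (not opp) -> no flip
Dir NE: edge -> no flip
Dir W: opp run (4,4) capped by B -> flip
Dir E: edge -> no flip
Dir SW: first cell '.' (not opp) -> no flip
Dir S: first cell '.' (not opp) -> no flip
Dir SE: edge -> no flip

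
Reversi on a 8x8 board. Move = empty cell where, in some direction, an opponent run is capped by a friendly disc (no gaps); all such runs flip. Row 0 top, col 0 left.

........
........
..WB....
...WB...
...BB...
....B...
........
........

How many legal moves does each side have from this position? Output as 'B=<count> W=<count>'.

-- B to move --
(1,1): flips 2 -> legal
(1,2): no bracket -> illegal
(1,3): no bracket -> illegal
(2,1): flips 1 -> legal
(2,4): no bracket -> illegal
(3,1): no bracket -> illegal
(3,2): flips 1 -> legal
(4,2): no bracket -> illegal
B mobility = 3
-- W to move --
(1,2): no bracket -> illegal
(1,3): flips 1 -> legal
(1,4): no bracket -> illegal
(2,4): flips 1 -> legal
(2,5): no bracket -> illegal
(3,2): no bracket -> illegal
(3,5): flips 1 -> legal
(4,2): no bracket -> illegal
(4,5): no bracket -> illegal
(5,2): no bracket -> illegal
(5,3): flips 1 -> legal
(5,5): flips 1 -> legal
(6,3): no bracket -> illegal
(6,4): no bracket -> illegal
(6,5): no bracket -> illegal
W mobility = 5

Answer: B=3 W=5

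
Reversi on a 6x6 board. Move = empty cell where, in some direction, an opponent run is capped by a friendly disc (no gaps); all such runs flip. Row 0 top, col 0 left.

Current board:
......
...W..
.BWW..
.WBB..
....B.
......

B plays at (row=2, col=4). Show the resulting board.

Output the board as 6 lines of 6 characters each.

Answer: ......
...W..
.BBBB.
.WBB..
....B.
......

Derivation:
Place B at (2,4); scan 8 dirs for brackets.
Dir NW: opp run (1,3), next='.' -> no flip
Dir N: first cell '.' (not opp) -> no flip
Dir NE: first cell '.' (not opp) -> no flip
Dir W: opp run (2,3) (2,2) capped by B -> flip
Dir E: first cell '.' (not opp) -> no flip
Dir SW: first cell 'B' (not opp) -> no flip
Dir S: first cell '.' (not opp) -> no flip
Dir SE: first cell '.' (not opp) -> no flip
All flips: (2,2) (2,3)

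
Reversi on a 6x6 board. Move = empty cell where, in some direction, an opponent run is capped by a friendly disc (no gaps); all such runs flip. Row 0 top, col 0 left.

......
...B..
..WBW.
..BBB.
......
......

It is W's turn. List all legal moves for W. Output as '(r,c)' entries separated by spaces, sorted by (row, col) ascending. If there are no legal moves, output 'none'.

(0,2): flips 1 -> legal
(0,3): no bracket -> illegal
(0,4): flips 1 -> legal
(1,2): no bracket -> illegal
(1,4): no bracket -> illegal
(2,1): no bracket -> illegal
(2,5): no bracket -> illegal
(3,1): no bracket -> illegal
(3,5): no bracket -> illegal
(4,1): no bracket -> illegal
(4,2): flips 2 -> legal
(4,3): no bracket -> illegal
(4,4): flips 2 -> legal
(4,5): no bracket -> illegal

Answer: (0,2) (0,4) (4,2) (4,4)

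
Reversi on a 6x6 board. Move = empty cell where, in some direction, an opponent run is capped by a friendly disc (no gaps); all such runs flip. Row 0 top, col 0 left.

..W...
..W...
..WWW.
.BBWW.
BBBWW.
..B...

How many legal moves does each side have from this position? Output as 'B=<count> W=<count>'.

-- B to move --
(0,1): no bracket -> illegal
(0,3): no bracket -> illegal
(1,1): no bracket -> illegal
(1,3): flips 1 -> legal
(1,4): flips 1 -> legal
(1,5): flips 2 -> legal
(2,1): no bracket -> illegal
(2,5): flips 2 -> legal
(3,5): flips 2 -> legal
(4,5): flips 2 -> legal
(5,3): no bracket -> illegal
(5,4): flips 1 -> legal
(5,5): no bracket -> illegal
B mobility = 7
-- W to move --
(2,0): no bracket -> illegal
(2,1): flips 1 -> legal
(3,0): flips 2 -> legal
(5,0): flips 2 -> legal
(5,1): flips 1 -> legal
(5,3): no bracket -> illegal
W mobility = 4

Answer: B=7 W=4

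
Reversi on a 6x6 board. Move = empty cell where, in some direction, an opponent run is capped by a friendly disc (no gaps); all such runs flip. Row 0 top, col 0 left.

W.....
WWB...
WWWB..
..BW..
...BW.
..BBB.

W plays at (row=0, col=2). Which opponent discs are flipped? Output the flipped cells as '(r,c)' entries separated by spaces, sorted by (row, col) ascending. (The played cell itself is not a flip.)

Dir NW: edge -> no flip
Dir N: edge -> no flip
Dir NE: edge -> no flip
Dir W: first cell '.' (not opp) -> no flip
Dir E: first cell '.' (not opp) -> no flip
Dir SW: first cell 'W' (not opp) -> no flip
Dir S: opp run (1,2) capped by W -> flip
Dir SE: first cell '.' (not opp) -> no flip

Answer: (1,2)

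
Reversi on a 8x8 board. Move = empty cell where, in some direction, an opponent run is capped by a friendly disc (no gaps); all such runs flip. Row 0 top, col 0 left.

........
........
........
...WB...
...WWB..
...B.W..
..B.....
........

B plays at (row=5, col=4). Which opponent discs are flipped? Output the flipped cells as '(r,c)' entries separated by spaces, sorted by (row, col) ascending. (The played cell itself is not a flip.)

Dir NW: opp run (4,3), next='.' -> no flip
Dir N: opp run (4,4) capped by B -> flip
Dir NE: first cell 'B' (not opp) -> no flip
Dir W: first cell 'B' (not opp) -> no flip
Dir E: opp run (5,5), next='.' -> no flip
Dir SW: first cell '.' (not opp) -> no flip
Dir S: first cell '.' (not opp) -> no flip
Dir SE: first cell '.' (not opp) -> no flip

Answer: (4,4)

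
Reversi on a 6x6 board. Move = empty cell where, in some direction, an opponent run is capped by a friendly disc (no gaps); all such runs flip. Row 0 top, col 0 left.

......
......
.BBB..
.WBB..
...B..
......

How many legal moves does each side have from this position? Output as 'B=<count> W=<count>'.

-- B to move --
(2,0): no bracket -> illegal
(3,0): flips 1 -> legal
(4,0): flips 1 -> legal
(4,1): flips 1 -> legal
(4,2): no bracket -> illegal
B mobility = 3
-- W to move --
(1,0): no bracket -> illegal
(1,1): flips 1 -> legal
(1,2): no bracket -> illegal
(1,3): flips 1 -> legal
(1,4): no bracket -> illegal
(2,0): no bracket -> illegal
(2,4): no bracket -> illegal
(3,0): no bracket -> illegal
(3,4): flips 2 -> legal
(4,1): no bracket -> illegal
(4,2): no bracket -> illegal
(4,4): no bracket -> illegal
(5,2): no bracket -> illegal
(5,3): no bracket -> illegal
(5,4): no bracket -> illegal
W mobility = 3

Answer: B=3 W=3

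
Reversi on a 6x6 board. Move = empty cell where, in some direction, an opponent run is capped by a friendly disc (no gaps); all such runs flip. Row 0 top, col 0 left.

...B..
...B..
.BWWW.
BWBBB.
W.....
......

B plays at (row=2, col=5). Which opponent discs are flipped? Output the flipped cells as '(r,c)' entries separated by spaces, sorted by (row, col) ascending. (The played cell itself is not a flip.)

Dir NW: first cell '.' (not opp) -> no flip
Dir N: first cell '.' (not opp) -> no flip
Dir NE: edge -> no flip
Dir W: opp run (2,4) (2,3) (2,2) capped by B -> flip
Dir E: edge -> no flip
Dir SW: first cell 'B' (not opp) -> no flip
Dir S: first cell '.' (not opp) -> no flip
Dir SE: edge -> no flip

Answer: (2,2) (2,3) (2,4)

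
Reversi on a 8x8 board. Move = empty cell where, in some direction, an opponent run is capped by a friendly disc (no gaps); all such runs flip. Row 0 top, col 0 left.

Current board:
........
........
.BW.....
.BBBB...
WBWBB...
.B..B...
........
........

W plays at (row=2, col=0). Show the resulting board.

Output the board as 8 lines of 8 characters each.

Place W at (2,0); scan 8 dirs for brackets.
Dir NW: edge -> no flip
Dir N: first cell '.' (not opp) -> no flip
Dir NE: first cell '.' (not opp) -> no flip
Dir W: edge -> no flip
Dir E: opp run (2,1) capped by W -> flip
Dir SW: edge -> no flip
Dir S: first cell '.' (not opp) -> no flip
Dir SE: opp run (3,1) capped by W -> flip
All flips: (2,1) (3,1)

Answer: ........
........
WWW.....
.WBBB...
WBWBB...
.B..B...
........
........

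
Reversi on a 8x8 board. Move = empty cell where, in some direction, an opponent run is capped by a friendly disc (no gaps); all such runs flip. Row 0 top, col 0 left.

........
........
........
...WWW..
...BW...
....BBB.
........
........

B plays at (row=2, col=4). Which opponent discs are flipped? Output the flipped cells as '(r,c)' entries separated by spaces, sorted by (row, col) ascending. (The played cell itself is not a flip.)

Dir NW: first cell '.' (not opp) -> no flip
Dir N: first cell '.' (not opp) -> no flip
Dir NE: first cell '.' (not opp) -> no flip
Dir W: first cell '.' (not opp) -> no flip
Dir E: first cell '.' (not opp) -> no flip
Dir SW: opp run (3,3), next='.' -> no flip
Dir S: opp run (3,4) (4,4) capped by B -> flip
Dir SE: opp run (3,5), next='.' -> no flip

Answer: (3,4) (4,4)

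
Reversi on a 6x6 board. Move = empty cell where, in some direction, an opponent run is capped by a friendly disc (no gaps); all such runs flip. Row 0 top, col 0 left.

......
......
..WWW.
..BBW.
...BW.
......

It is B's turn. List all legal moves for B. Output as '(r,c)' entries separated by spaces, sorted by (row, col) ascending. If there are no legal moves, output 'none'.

Answer: (1,1) (1,2) (1,3) (1,4) (1,5) (2,5) (3,5) (4,5) (5,5)

Derivation:
(1,1): flips 1 -> legal
(1,2): flips 1 -> legal
(1,3): flips 1 -> legal
(1,4): flips 1 -> legal
(1,5): flips 1 -> legal
(2,1): no bracket -> illegal
(2,5): flips 1 -> legal
(3,1): no bracket -> illegal
(3,5): flips 1 -> legal
(4,5): flips 1 -> legal
(5,3): no bracket -> illegal
(5,4): no bracket -> illegal
(5,5): flips 1 -> legal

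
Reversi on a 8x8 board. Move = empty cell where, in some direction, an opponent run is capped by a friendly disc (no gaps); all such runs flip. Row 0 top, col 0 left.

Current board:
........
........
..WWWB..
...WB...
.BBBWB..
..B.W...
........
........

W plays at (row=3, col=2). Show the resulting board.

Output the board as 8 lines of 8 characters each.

Place W at (3,2); scan 8 dirs for brackets.
Dir NW: first cell '.' (not opp) -> no flip
Dir N: first cell 'W' (not opp) -> no flip
Dir NE: first cell 'W' (not opp) -> no flip
Dir W: first cell '.' (not opp) -> no flip
Dir E: first cell 'W' (not opp) -> no flip
Dir SW: opp run (4,1), next='.' -> no flip
Dir S: opp run (4,2) (5,2), next='.' -> no flip
Dir SE: opp run (4,3) capped by W -> flip
All flips: (4,3)

Answer: ........
........
..WWWB..
..WWB...
.BBWWB..
..B.W...
........
........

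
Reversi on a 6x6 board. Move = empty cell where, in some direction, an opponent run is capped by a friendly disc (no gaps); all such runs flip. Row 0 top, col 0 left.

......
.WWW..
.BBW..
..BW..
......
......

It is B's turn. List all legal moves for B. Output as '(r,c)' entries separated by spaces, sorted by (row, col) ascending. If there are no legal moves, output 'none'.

(0,0): flips 1 -> legal
(0,1): flips 1 -> legal
(0,2): flips 1 -> legal
(0,3): flips 1 -> legal
(0,4): flips 1 -> legal
(1,0): no bracket -> illegal
(1,4): flips 1 -> legal
(2,0): no bracket -> illegal
(2,4): flips 1 -> legal
(3,4): flips 1 -> legal
(4,2): no bracket -> illegal
(4,3): no bracket -> illegal
(4,4): flips 1 -> legal

Answer: (0,0) (0,1) (0,2) (0,3) (0,4) (1,4) (2,4) (3,4) (4,4)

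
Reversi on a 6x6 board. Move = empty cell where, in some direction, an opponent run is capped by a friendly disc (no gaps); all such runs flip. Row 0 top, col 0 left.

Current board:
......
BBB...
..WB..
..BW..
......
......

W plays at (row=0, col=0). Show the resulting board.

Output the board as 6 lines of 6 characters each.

Answer: W.....
BWB...
..WB..
..BW..
......
......

Derivation:
Place W at (0,0); scan 8 dirs for brackets.
Dir NW: edge -> no flip
Dir N: edge -> no flip
Dir NE: edge -> no flip
Dir W: edge -> no flip
Dir E: first cell '.' (not opp) -> no flip
Dir SW: edge -> no flip
Dir S: opp run (1,0), next='.' -> no flip
Dir SE: opp run (1,1) capped by W -> flip
All flips: (1,1)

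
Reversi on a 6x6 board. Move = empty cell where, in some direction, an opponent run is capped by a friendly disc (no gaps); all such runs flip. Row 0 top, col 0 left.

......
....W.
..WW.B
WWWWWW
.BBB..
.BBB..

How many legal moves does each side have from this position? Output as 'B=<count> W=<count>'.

-- B to move --
(0,3): flips 1 -> legal
(0,4): no bracket -> illegal
(0,5): flips 3 -> legal
(1,1): no bracket -> illegal
(1,2): flips 2 -> legal
(1,3): flips 2 -> legal
(1,5): no bracket -> illegal
(2,0): flips 1 -> legal
(2,1): flips 2 -> legal
(2,4): flips 1 -> legal
(4,0): no bracket -> illegal
(4,4): no bracket -> illegal
(4,5): flips 1 -> legal
B mobility = 8
-- W to move --
(1,5): flips 1 -> legal
(2,4): no bracket -> illegal
(4,0): no bracket -> illegal
(4,4): no bracket -> illegal
(5,0): flips 1 -> legal
(5,4): flips 1 -> legal
W mobility = 3

Answer: B=8 W=3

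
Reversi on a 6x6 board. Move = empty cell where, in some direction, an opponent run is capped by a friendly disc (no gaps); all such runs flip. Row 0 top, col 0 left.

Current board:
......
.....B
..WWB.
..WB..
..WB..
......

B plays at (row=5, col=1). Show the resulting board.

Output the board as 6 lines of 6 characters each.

Answer: ......
.....B
..WWB.
..WB..
..BB..
.B....

Derivation:
Place B at (5,1); scan 8 dirs for brackets.
Dir NW: first cell '.' (not opp) -> no flip
Dir N: first cell '.' (not opp) -> no flip
Dir NE: opp run (4,2) capped by B -> flip
Dir W: first cell '.' (not opp) -> no flip
Dir E: first cell '.' (not opp) -> no flip
Dir SW: edge -> no flip
Dir S: edge -> no flip
Dir SE: edge -> no flip
All flips: (4,2)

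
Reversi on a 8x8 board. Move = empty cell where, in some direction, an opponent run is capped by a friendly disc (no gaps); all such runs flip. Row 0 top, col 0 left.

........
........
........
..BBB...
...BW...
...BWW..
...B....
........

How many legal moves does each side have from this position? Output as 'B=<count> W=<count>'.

-- B to move --
(3,5): flips 1 -> legal
(4,5): flips 2 -> legal
(4,6): no bracket -> illegal
(5,6): flips 2 -> legal
(6,4): flips 2 -> legal
(6,5): flips 1 -> legal
(6,6): flips 2 -> legal
B mobility = 6
-- W to move --
(2,1): flips 2 -> legal
(2,2): flips 1 -> legal
(2,3): no bracket -> illegal
(2,4): flips 1 -> legal
(2,5): no bracket -> illegal
(3,1): no bracket -> illegal
(3,5): no bracket -> illegal
(4,1): no bracket -> illegal
(4,2): flips 1 -> legal
(4,5): no bracket -> illegal
(5,2): flips 1 -> legal
(6,2): flips 1 -> legal
(6,4): no bracket -> illegal
(7,2): flips 1 -> legal
(7,3): no bracket -> illegal
(7,4): no bracket -> illegal
W mobility = 7

Answer: B=6 W=7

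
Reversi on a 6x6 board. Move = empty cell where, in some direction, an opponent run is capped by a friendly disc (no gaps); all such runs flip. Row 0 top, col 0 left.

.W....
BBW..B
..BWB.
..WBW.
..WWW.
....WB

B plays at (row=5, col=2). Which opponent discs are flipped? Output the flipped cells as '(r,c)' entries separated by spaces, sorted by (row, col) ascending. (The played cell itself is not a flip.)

Dir NW: first cell '.' (not opp) -> no flip
Dir N: opp run (4,2) (3,2) capped by B -> flip
Dir NE: opp run (4,3) (3,4), next='.' -> no flip
Dir W: first cell '.' (not opp) -> no flip
Dir E: first cell '.' (not opp) -> no flip
Dir SW: edge -> no flip
Dir S: edge -> no flip
Dir SE: edge -> no flip

Answer: (3,2) (4,2)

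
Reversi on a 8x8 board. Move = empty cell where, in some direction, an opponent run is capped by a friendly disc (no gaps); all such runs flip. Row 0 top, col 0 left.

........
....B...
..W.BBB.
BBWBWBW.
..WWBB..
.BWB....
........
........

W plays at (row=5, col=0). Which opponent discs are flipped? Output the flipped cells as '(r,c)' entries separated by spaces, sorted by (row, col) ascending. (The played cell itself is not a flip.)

Dir NW: edge -> no flip
Dir N: first cell '.' (not opp) -> no flip
Dir NE: first cell '.' (not opp) -> no flip
Dir W: edge -> no flip
Dir E: opp run (5,1) capped by W -> flip
Dir SW: edge -> no flip
Dir S: first cell '.' (not opp) -> no flip
Dir SE: first cell '.' (not opp) -> no flip

Answer: (5,1)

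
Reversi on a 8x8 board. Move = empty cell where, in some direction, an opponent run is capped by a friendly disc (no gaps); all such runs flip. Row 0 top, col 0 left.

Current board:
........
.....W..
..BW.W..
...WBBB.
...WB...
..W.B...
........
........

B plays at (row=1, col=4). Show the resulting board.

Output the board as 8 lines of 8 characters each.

Place B at (1,4); scan 8 dirs for brackets.
Dir NW: first cell '.' (not opp) -> no flip
Dir N: first cell '.' (not opp) -> no flip
Dir NE: first cell '.' (not opp) -> no flip
Dir W: first cell '.' (not opp) -> no flip
Dir E: opp run (1,5), next='.' -> no flip
Dir SW: opp run (2,3), next='.' -> no flip
Dir S: first cell '.' (not opp) -> no flip
Dir SE: opp run (2,5) capped by B -> flip
All flips: (2,5)

Answer: ........
....BW..
..BW.B..
...WBBB.
...WB...
..W.B...
........
........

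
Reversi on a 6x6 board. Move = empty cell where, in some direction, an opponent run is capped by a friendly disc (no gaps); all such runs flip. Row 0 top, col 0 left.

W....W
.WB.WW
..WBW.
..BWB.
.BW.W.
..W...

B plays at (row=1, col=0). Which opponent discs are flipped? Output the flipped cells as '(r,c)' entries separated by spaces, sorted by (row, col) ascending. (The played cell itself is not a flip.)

Answer: (1,1)

Derivation:
Dir NW: edge -> no flip
Dir N: opp run (0,0), next=edge -> no flip
Dir NE: first cell '.' (not opp) -> no flip
Dir W: edge -> no flip
Dir E: opp run (1,1) capped by B -> flip
Dir SW: edge -> no flip
Dir S: first cell '.' (not opp) -> no flip
Dir SE: first cell '.' (not opp) -> no flip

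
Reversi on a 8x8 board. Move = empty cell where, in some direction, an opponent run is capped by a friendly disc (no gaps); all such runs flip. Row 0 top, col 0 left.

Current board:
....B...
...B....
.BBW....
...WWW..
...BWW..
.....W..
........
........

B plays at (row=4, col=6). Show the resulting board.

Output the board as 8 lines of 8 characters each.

Place B at (4,6); scan 8 dirs for brackets.
Dir NW: opp run (3,5), next='.' -> no flip
Dir N: first cell '.' (not opp) -> no flip
Dir NE: first cell '.' (not opp) -> no flip
Dir W: opp run (4,5) (4,4) capped by B -> flip
Dir E: first cell '.' (not opp) -> no flip
Dir SW: opp run (5,5), next='.' -> no flip
Dir S: first cell '.' (not opp) -> no flip
Dir SE: first cell '.' (not opp) -> no flip
All flips: (4,4) (4,5)

Answer: ....B...
...B....
.BBW....
...WWW..
...BBBB.
.....W..
........
........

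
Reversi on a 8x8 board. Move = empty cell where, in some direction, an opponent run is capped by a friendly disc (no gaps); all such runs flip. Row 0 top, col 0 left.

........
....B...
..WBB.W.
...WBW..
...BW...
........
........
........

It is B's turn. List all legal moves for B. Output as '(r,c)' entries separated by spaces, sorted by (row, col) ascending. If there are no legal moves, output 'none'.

Answer: (2,1) (3,2) (3,6) (4,2) (4,5) (4,6) (5,4)

Derivation:
(1,1): no bracket -> illegal
(1,2): no bracket -> illegal
(1,3): no bracket -> illegal
(1,5): no bracket -> illegal
(1,6): no bracket -> illegal
(1,7): no bracket -> illegal
(2,1): flips 1 -> legal
(2,5): no bracket -> illegal
(2,7): no bracket -> illegal
(3,1): no bracket -> illegal
(3,2): flips 1 -> legal
(3,6): flips 1 -> legal
(3,7): no bracket -> illegal
(4,2): flips 1 -> legal
(4,5): flips 1 -> legal
(4,6): flips 1 -> legal
(5,3): no bracket -> illegal
(5,4): flips 1 -> legal
(5,5): no bracket -> illegal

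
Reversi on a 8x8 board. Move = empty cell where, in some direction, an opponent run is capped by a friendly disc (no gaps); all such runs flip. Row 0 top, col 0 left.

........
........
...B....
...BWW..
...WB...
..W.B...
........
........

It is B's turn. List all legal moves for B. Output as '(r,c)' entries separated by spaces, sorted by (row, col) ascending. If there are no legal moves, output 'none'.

Answer: (2,4) (2,6) (3,2) (3,6) (4,2) (4,5) (5,3)

Derivation:
(2,4): flips 1 -> legal
(2,5): no bracket -> illegal
(2,6): flips 1 -> legal
(3,2): flips 1 -> legal
(3,6): flips 2 -> legal
(4,1): no bracket -> illegal
(4,2): flips 1 -> legal
(4,5): flips 1 -> legal
(4,6): no bracket -> illegal
(5,1): no bracket -> illegal
(5,3): flips 1 -> legal
(6,1): no bracket -> illegal
(6,2): no bracket -> illegal
(6,3): no bracket -> illegal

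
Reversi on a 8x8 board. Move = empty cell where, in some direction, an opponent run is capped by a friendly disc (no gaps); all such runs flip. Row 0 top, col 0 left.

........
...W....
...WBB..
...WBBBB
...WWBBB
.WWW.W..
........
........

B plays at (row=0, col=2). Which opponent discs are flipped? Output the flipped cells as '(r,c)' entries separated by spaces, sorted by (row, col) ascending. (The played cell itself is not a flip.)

Answer: (1,3)

Derivation:
Dir NW: edge -> no flip
Dir N: edge -> no flip
Dir NE: edge -> no flip
Dir W: first cell '.' (not opp) -> no flip
Dir E: first cell '.' (not opp) -> no flip
Dir SW: first cell '.' (not opp) -> no flip
Dir S: first cell '.' (not opp) -> no flip
Dir SE: opp run (1,3) capped by B -> flip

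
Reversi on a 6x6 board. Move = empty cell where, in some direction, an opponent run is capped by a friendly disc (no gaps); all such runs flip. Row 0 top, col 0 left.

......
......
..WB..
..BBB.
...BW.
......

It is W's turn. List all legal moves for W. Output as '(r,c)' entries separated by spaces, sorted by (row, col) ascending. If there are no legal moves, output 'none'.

Answer: (2,4) (4,2)

Derivation:
(1,2): no bracket -> illegal
(1,3): no bracket -> illegal
(1,4): no bracket -> illegal
(2,1): no bracket -> illegal
(2,4): flips 2 -> legal
(2,5): no bracket -> illegal
(3,1): no bracket -> illegal
(3,5): no bracket -> illegal
(4,1): no bracket -> illegal
(4,2): flips 2 -> legal
(4,5): no bracket -> illegal
(5,2): no bracket -> illegal
(5,3): no bracket -> illegal
(5,4): no bracket -> illegal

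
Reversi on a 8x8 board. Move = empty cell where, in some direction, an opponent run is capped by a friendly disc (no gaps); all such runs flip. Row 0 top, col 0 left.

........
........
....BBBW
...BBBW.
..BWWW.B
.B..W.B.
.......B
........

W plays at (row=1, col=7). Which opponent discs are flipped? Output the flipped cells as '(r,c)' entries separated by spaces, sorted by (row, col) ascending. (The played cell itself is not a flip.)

Dir NW: first cell '.' (not opp) -> no flip
Dir N: first cell '.' (not opp) -> no flip
Dir NE: edge -> no flip
Dir W: first cell '.' (not opp) -> no flip
Dir E: edge -> no flip
Dir SW: opp run (2,6) (3,5) capped by W -> flip
Dir S: first cell 'W' (not opp) -> no flip
Dir SE: edge -> no flip

Answer: (2,6) (3,5)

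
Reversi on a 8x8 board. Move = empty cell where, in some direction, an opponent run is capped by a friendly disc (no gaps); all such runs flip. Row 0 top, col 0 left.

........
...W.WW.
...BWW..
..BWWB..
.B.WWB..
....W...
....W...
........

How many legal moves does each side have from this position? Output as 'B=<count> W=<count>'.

-- B to move --
(0,2): flips 2 -> legal
(0,3): flips 1 -> legal
(0,4): no bracket -> illegal
(0,5): flips 2 -> legal
(0,6): no bracket -> illegal
(0,7): no bracket -> illegal
(1,2): no bracket -> illegal
(1,4): no bracket -> illegal
(1,7): no bracket -> illegal
(2,2): no bracket -> illegal
(2,6): flips 2 -> legal
(2,7): no bracket -> illegal
(3,6): no bracket -> illegal
(4,2): flips 2 -> legal
(5,2): no bracket -> illegal
(5,3): flips 3 -> legal
(5,5): no bracket -> illegal
(6,3): flips 1 -> legal
(6,5): flips 2 -> legal
(7,3): no bracket -> illegal
(7,4): no bracket -> illegal
(7,5): no bracket -> illegal
B mobility = 8
-- W to move --
(1,2): flips 1 -> legal
(1,4): no bracket -> illegal
(2,1): flips 1 -> legal
(2,2): flips 1 -> legal
(2,6): flips 1 -> legal
(3,0): no bracket -> illegal
(3,1): flips 1 -> legal
(3,6): flips 2 -> legal
(4,0): no bracket -> illegal
(4,2): no bracket -> illegal
(4,6): flips 2 -> legal
(5,0): no bracket -> illegal
(5,1): no bracket -> illegal
(5,2): no bracket -> illegal
(5,5): flips 2 -> legal
(5,6): flips 1 -> legal
W mobility = 9

Answer: B=8 W=9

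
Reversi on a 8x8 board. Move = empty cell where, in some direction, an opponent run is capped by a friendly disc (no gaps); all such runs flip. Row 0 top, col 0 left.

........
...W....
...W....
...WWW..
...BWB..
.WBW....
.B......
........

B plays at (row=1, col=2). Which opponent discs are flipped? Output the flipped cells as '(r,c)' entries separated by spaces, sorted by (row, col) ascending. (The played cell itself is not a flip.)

Answer: (2,3) (3,4)

Derivation:
Dir NW: first cell '.' (not opp) -> no flip
Dir N: first cell '.' (not opp) -> no flip
Dir NE: first cell '.' (not opp) -> no flip
Dir W: first cell '.' (not opp) -> no flip
Dir E: opp run (1,3), next='.' -> no flip
Dir SW: first cell '.' (not opp) -> no flip
Dir S: first cell '.' (not opp) -> no flip
Dir SE: opp run (2,3) (3,4) capped by B -> flip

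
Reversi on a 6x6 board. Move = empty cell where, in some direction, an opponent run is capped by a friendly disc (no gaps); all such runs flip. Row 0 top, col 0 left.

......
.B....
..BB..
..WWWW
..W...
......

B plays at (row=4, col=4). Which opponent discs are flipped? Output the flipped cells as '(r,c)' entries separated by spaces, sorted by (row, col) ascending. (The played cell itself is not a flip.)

Answer: (3,3)

Derivation:
Dir NW: opp run (3,3) capped by B -> flip
Dir N: opp run (3,4), next='.' -> no flip
Dir NE: opp run (3,5), next=edge -> no flip
Dir W: first cell '.' (not opp) -> no flip
Dir E: first cell '.' (not opp) -> no flip
Dir SW: first cell '.' (not opp) -> no flip
Dir S: first cell '.' (not opp) -> no flip
Dir SE: first cell '.' (not opp) -> no flip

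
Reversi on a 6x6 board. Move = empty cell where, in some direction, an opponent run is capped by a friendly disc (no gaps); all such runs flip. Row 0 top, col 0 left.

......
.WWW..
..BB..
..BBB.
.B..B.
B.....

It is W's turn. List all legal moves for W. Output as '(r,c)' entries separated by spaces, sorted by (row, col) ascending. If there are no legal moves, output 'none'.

Answer: (3,1) (4,2) (4,3) (4,5) (5,5)

Derivation:
(1,4): no bracket -> illegal
(2,1): no bracket -> illegal
(2,4): no bracket -> illegal
(2,5): no bracket -> illegal
(3,0): no bracket -> illegal
(3,1): flips 1 -> legal
(3,5): no bracket -> illegal
(4,0): no bracket -> illegal
(4,2): flips 2 -> legal
(4,3): flips 2 -> legal
(4,5): flips 2 -> legal
(5,1): no bracket -> illegal
(5,2): no bracket -> illegal
(5,3): no bracket -> illegal
(5,4): no bracket -> illegal
(5,5): flips 3 -> legal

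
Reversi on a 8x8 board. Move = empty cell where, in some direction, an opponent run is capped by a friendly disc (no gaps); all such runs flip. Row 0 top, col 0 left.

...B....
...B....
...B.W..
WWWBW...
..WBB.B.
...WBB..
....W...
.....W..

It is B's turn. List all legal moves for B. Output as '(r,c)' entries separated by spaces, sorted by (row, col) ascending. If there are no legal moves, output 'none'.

Answer: (1,6) (2,1) (2,4) (3,5) (4,1) (4,5) (5,1) (5,2) (6,2) (6,3) (7,3) (7,4)

Derivation:
(1,4): no bracket -> illegal
(1,5): no bracket -> illegal
(1,6): flips 2 -> legal
(2,0): no bracket -> illegal
(2,1): flips 1 -> legal
(2,2): no bracket -> illegal
(2,4): flips 1 -> legal
(2,6): no bracket -> illegal
(3,5): flips 1 -> legal
(3,6): no bracket -> illegal
(4,0): no bracket -> illegal
(4,1): flips 2 -> legal
(4,5): flips 1 -> legal
(5,1): flips 1 -> legal
(5,2): flips 1 -> legal
(6,2): flips 1 -> legal
(6,3): flips 1 -> legal
(6,5): no bracket -> illegal
(6,6): no bracket -> illegal
(7,3): flips 1 -> legal
(7,4): flips 1 -> legal
(7,6): no bracket -> illegal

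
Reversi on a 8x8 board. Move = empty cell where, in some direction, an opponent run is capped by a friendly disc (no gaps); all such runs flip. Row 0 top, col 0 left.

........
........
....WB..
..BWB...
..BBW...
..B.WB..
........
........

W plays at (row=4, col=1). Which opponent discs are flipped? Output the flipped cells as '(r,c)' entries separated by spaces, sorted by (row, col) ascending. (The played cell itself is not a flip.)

Dir NW: first cell '.' (not opp) -> no flip
Dir N: first cell '.' (not opp) -> no flip
Dir NE: opp run (3,2), next='.' -> no flip
Dir W: first cell '.' (not opp) -> no flip
Dir E: opp run (4,2) (4,3) capped by W -> flip
Dir SW: first cell '.' (not opp) -> no flip
Dir S: first cell '.' (not opp) -> no flip
Dir SE: opp run (5,2), next='.' -> no flip

Answer: (4,2) (4,3)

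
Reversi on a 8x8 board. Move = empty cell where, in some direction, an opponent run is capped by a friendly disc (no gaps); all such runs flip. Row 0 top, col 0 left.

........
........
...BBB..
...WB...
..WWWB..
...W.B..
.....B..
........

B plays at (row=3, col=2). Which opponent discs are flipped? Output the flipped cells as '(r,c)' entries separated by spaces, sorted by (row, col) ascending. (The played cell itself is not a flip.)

Answer: (3,3)

Derivation:
Dir NW: first cell '.' (not opp) -> no flip
Dir N: first cell '.' (not opp) -> no flip
Dir NE: first cell 'B' (not opp) -> no flip
Dir W: first cell '.' (not opp) -> no flip
Dir E: opp run (3,3) capped by B -> flip
Dir SW: first cell '.' (not opp) -> no flip
Dir S: opp run (4,2), next='.' -> no flip
Dir SE: opp run (4,3), next='.' -> no flip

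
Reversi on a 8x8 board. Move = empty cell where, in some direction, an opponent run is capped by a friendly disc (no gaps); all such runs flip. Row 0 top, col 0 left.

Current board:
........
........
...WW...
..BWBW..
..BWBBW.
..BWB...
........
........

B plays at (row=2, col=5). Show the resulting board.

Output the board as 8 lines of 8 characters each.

Answer: ........
........
...WWB..
..BWBB..
..BWBBW.
..BWB...
........
........

Derivation:
Place B at (2,5); scan 8 dirs for brackets.
Dir NW: first cell '.' (not opp) -> no flip
Dir N: first cell '.' (not opp) -> no flip
Dir NE: first cell '.' (not opp) -> no flip
Dir W: opp run (2,4) (2,3), next='.' -> no flip
Dir E: first cell '.' (not opp) -> no flip
Dir SW: first cell 'B' (not opp) -> no flip
Dir S: opp run (3,5) capped by B -> flip
Dir SE: first cell '.' (not opp) -> no flip
All flips: (3,5)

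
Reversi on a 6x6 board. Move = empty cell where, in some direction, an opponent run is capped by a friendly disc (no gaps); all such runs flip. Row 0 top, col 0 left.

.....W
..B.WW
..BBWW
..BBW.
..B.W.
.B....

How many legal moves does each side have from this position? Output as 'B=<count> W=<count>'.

Answer: B=3 W=5

Derivation:
-- B to move --
(0,3): no bracket -> illegal
(0,4): no bracket -> illegal
(1,3): no bracket -> illegal
(3,5): flips 1 -> legal
(4,3): no bracket -> illegal
(4,5): flips 1 -> legal
(5,3): no bracket -> illegal
(5,4): no bracket -> illegal
(5,5): flips 1 -> legal
B mobility = 3
-- W to move --
(0,1): flips 2 -> legal
(0,2): no bracket -> illegal
(0,3): no bracket -> illegal
(1,1): flips 2 -> legal
(1,3): no bracket -> illegal
(2,1): flips 2 -> legal
(3,1): flips 2 -> legal
(4,0): no bracket -> illegal
(4,1): flips 2 -> legal
(4,3): no bracket -> illegal
(5,0): no bracket -> illegal
(5,2): no bracket -> illegal
(5,3): no bracket -> illegal
W mobility = 5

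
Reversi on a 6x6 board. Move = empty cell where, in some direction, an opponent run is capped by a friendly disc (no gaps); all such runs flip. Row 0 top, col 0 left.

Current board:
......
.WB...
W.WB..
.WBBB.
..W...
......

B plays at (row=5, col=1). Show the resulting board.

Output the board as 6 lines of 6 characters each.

Place B at (5,1); scan 8 dirs for brackets.
Dir NW: first cell '.' (not opp) -> no flip
Dir N: first cell '.' (not opp) -> no flip
Dir NE: opp run (4,2) capped by B -> flip
Dir W: first cell '.' (not opp) -> no flip
Dir E: first cell '.' (not opp) -> no flip
Dir SW: edge -> no flip
Dir S: edge -> no flip
Dir SE: edge -> no flip
All flips: (4,2)

Answer: ......
.WB...
W.WB..
.WBBB.
..B...
.B....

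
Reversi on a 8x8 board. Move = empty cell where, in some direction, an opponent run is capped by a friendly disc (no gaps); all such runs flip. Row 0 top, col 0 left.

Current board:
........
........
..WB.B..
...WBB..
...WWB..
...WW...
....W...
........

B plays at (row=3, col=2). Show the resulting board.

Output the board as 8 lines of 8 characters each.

Answer: ........
........
..WB.B..
..BBBB..
...WWB..
...WW...
....W...
........

Derivation:
Place B at (3,2); scan 8 dirs for brackets.
Dir NW: first cell '.' (not opp) -> no flip
Dir N: opp run (2,2), next='.' -> no flip
Dir NE: first cell 'B' (not opp) -> no flip
Dir W: first cell '.' (not opp) -> no flip
Dir E: opp run (3,3) capped by B -> flip
Dir SW: first cell '.' (not opp) -> no flip
Dir S: first cell '.' (not opp) -> no flip
Dir SE: opp run (4,3) (5,4), next='.' -> no flip
All flips: (3,3)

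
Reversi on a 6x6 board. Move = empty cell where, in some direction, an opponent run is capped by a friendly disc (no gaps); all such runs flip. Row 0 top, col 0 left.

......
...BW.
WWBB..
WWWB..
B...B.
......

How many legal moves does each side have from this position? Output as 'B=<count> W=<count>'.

-- B to move --
(0,3): no bracket -> illegal
(0,4): no bracket -> illegal
(0,5): flips 1 -> legal
(1,0): flips 2 -> legal
(1,1): no bracket -> illegal
(1,2): no bracket -> illegal
(1,5): flips 1 -> legal
(2,4): no bracket -> illegal
(2,5): no bracket -> illegal
(4,1): flips 1 -> legal
(4,2): flips 1 -> legal
(4,3): no bracket -> illegal
B mobility = 5
-- W to move --
(0,2): no bracket -> illegal
(0,3): no bracket -> illegal
(0,4): flips 2 -> legal
(1,1): no bracket -> illegal
(1,2): flips 2 -> legal
(2,4): flips 2 -> legal
(3,4): flips 1 -> legal
(3,5): no bracket -> illegal
(4,1): no bracket -> illegal
(4,2): no bracket -> illegal
(4,3): no bracket -> illegal
(4,5): no bracket -> illegal
(5,0): flips 1 -> legal
(5,1): no bracket -> illegal
(5,3): no bracket -> illegal
(5,4): no bracket -> illegal
(5,5): no bracket -> illegal
W mobility = 5

Answer: B=5 W=5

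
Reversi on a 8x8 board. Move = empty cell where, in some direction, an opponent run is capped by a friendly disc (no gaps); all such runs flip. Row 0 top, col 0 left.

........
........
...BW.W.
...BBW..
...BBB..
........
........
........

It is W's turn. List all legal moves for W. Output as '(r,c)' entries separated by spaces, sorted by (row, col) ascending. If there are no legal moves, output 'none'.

(1,2): no bracket -> illegal
(1,3): no bracket -> illegal
(1,4): no bracket -> illegal
(2,2): flips 1 -> legal
(2,5): no bracket -> illegal
(3,2): flips 2 -> legal
(3,6): no bracket -> illegal
(4,2): flips 1 -> legal
(4,6): no bracket -> illegal
(5,2): no bracket -> illegal
(5,3): flips 1 -> legal
(5,4): flips 2 -> legal
(5,5): flips 1 -> legal
(5,6): no bracket -> illegal

Answer: (2,2) (3,2) (4,2) (5,3) (5,4) (5,5)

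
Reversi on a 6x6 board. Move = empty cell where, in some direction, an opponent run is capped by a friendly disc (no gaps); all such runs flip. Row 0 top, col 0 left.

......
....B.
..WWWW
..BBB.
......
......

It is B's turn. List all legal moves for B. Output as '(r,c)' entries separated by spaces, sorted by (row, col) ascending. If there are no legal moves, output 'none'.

(1,1): flips 1 -> legal
(1,2): flips 2 -> legal
(1,3): flips 1 -> legal
(1,5): flips 1 -> legal
(2,1): no bracket -> illegal
(3,1): no bracket -> illegal
(3,5): no bracket -> illegal

Answer: (1,1) (1,2) (1,3) (1,5)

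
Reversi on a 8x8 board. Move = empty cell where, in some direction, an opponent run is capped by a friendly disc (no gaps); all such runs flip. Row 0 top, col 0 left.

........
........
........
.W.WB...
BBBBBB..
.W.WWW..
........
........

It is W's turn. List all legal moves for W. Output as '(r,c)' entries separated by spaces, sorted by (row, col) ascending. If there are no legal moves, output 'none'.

(2,3): no bracket -> illegal
(2,4): flips 2 -> legal
(2,5): no bracket -> illegal
(3,0): no bracket -> illegal
(3,2): flips 1 -> legal
(3,5): flips 3 -> legal
(3,6): flips 1 -> legal
(4,6): no bracket -> illegal
(5,0): no bracket -> illegal
(5,2): no bracket -> illegal
(5,6): no bracket -> illegal

Answer: (2,4) (3,2) (3,5) (3,6)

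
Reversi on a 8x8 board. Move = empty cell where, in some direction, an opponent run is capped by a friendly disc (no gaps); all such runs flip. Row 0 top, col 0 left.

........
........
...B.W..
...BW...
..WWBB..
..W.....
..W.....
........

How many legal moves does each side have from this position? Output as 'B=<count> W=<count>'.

-- B to move --
(1,4): no bracket -> illegal
(1,5): no bracket -> illegal
(1,6): no bracket -> illegal
(2,4): flips 1 -> legal
(2,6): no bracket -> illegal
(3,1): no bracket -> illegal
(3,2): no bracket -> illegal
(3,5): flips 1 -> legal
(3,6): no bracket -> illegal
(4,1): flips 2 -> legal
(5,1): flips 1 -> legal
(5,3): flips 1 -> legal
(5,4): no bracket -> illegal
(6,1): no bracket -> illegal
(6,3): no bracket -> illegal
(7,1): no bracket -> illegal
(7,2): no bracket -> illegal
(7,3): no bracket -> illegal
B mobility = 5
-- W to move --
(1,2): flips 1 -> legal
(1,3): flips 2 -> legal
(1,4): no bracket -> illegal
(2,2): no bracket -> illegal
(2,4): flips 1 -> legal
(3,2): flips 1 -> legal
(3,5): no bracket -> illegal
(3,6): no bracket -> illegal
(4,6): flips 2 -> legal
(5,3): no bracket -> illegal
(5,4): flips 1 -> legal
(5,5): no bracket -> illegal
(5,6): flips 1 -> legal
W mobility = 7

Answer: B=5 W=7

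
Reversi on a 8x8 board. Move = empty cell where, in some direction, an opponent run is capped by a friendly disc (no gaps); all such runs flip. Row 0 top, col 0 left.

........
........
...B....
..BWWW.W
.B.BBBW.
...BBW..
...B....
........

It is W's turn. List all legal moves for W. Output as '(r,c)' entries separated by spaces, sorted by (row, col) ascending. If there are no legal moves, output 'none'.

(1,2): flips 1 -> legal
(1,3): flips 1 -> legal
(1,4): no bracket -> illegal
(2,1): no bracket -> illegal
(2,2): no bracket -> illegal
(2,4): no bracket -> illegal
(3,0): no bracket -> illegal
(3,1): flips 1 -> legal
(3,6): no bracket -> illegal
(4,0): no bracket -> illegal
(4,2): flips 3 -> legal
(5,0): no bracket -> illegal
(5,1): no bracket -> illegal
(5,2): flips 3 -> legal
(5,6): flips 1 -> legal
(6,2): flips 2 -> legal
(6,4): flips 2 -> legal
(6,5): no bracket -> illegal
(7,2): no bracket -> illegal
(7,3): flips 3 -> legal
(7,4): no bracket -> illegal

Answer: (1,2) (1,3) (3,1) (4,2) (5,2) (5,6) (6,2) (6,4) (7,3)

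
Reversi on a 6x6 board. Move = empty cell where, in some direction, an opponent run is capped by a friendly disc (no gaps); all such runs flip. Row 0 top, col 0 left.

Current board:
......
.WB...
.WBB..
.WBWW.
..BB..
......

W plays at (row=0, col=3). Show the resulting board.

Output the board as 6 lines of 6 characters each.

Place W at (0,3); scan 8 dirs for brackets.
Dir NW: edge -> no flip
Dir N: edge -> no flip
Dir NE: edge -> no flip
Dir W: first cell '.' (not opp) -> no flip
Dir E: first cell '.' (not opp) -> no flip
Dir SW: opp run (1,2) capped by W -> flip
Dir S: first cell '.' (not opp) -> no flip
Dir SE: first cell '.' (not opp) -> no flip
All flips: (1,2)

Answer: ...W..
.WW...
.WBB..
.WBWW.
..BB..
......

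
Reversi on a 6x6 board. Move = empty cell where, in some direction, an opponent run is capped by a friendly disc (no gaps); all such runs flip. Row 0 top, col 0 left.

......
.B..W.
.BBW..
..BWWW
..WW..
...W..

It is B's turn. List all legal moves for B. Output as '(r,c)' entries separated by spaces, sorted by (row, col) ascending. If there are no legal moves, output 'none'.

(0,3): no bracket -> illegal
(0,4): no bracket -> illegal
(0,5): flips 2 -> legal
(1,2): no bracket -> illegal
(1,3): no bracket -> illegal
(1,5): no bracket -> illegal
(2,4): flips 1 -> legal
(2,5): no bracket -> illegal
(3,1): no bracket -> illegal
(4,1): no bracket -> illegal
(4,4): flips 1 -> legal
(4,5): no bracket -> illegal
(5,1): no bracket -> illegal
(5,2): flips 1 -> legal
(5,4): flips 1 -> legal

Answer: (0,5) (2,4) (4,4) (5,2) (5,4)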